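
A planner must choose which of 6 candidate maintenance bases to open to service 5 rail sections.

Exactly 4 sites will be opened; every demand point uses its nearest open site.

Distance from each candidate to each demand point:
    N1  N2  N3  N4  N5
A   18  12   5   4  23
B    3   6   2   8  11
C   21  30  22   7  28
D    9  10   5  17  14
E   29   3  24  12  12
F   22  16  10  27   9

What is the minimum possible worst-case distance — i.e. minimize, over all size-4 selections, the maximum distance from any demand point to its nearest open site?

Open {A, B, C, F}.
  Farthest demand point is N5 at distance 9 (to F); all others are ≤ 9.
With {A, B, D, F} the worst case is 9.
With {A, B, E, F} the worst case is 9.
No size-4 selection achieves below 9.

9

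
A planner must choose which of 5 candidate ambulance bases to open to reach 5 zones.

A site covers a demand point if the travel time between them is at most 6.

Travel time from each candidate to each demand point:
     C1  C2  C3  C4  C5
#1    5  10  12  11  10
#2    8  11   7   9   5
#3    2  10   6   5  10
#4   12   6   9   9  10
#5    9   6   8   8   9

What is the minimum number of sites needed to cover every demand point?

Coverage sets (demand points within 6 of each site):
  #1: {C1}
  #2: {C5}
  #3: {C1, C3, C4}
  #4: {C2}
  #5: {C2}
No 2 sites suffice: every size-2 union leaves at least one demand point uncovered.
But {#2, #3, #4} covers everything, so the minimum is 3.

3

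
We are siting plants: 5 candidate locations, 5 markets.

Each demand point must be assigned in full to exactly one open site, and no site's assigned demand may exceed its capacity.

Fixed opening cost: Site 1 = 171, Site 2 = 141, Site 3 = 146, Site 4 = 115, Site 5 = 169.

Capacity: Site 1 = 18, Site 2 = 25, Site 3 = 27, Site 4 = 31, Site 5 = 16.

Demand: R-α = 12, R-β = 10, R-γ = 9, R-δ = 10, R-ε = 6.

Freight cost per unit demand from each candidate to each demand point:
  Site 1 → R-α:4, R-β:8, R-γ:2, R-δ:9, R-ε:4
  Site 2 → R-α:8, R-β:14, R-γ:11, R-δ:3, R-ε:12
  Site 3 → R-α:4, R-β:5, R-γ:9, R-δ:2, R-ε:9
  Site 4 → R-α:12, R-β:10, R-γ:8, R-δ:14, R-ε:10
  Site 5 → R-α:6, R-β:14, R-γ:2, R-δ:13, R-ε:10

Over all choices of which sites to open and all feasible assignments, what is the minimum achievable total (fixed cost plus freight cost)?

561

Open {Site 3, Site 4}; cheapest assignment that respects the capacities:
  Site 3 (cap 27, load 22): R-α, R-δ — cost 12×4 + 10×2 = 68
  Site 4 (cap 31, load 25): R-β, R-γ, R-ε — cost 10×10 + 9×8 + 6×10 = 232
  Shipping 300, fixed 261 → total 561.
  Any other capacity-feasible assignment to {Site 3, Site 4} ships for at least 300.
Compare {Site 2, Site 3}: its best feasible assignment gives total 586.
Compare {Site 2, Site 4}: its best feasible assignment gives total 614.
Every other set of open sites that can feasibly serve all demand totals ≥ 586 even under its best assignment. Minimum: 561.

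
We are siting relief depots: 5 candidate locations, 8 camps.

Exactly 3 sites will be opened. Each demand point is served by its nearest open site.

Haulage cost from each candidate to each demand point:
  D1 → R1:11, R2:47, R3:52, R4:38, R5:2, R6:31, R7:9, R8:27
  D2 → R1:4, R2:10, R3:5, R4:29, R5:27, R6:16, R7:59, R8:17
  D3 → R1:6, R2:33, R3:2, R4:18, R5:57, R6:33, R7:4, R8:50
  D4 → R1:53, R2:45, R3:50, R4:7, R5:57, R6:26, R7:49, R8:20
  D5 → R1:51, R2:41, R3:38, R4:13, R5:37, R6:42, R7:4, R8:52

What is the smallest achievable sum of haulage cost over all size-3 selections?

Open {D1, D2, D4}.
  R1→D2 4, R2→D2 10, R3→D2 5, R4→D4 7, R5→D1 2, R6→D2 16, R7→D1 9, R8→D2 17  ⇒ total 70.
Compare {D1, D2, D5}: total 71.
Compare {D1, D2, D3}: total 73.
No size-3 selection does better; minimum is 70.

70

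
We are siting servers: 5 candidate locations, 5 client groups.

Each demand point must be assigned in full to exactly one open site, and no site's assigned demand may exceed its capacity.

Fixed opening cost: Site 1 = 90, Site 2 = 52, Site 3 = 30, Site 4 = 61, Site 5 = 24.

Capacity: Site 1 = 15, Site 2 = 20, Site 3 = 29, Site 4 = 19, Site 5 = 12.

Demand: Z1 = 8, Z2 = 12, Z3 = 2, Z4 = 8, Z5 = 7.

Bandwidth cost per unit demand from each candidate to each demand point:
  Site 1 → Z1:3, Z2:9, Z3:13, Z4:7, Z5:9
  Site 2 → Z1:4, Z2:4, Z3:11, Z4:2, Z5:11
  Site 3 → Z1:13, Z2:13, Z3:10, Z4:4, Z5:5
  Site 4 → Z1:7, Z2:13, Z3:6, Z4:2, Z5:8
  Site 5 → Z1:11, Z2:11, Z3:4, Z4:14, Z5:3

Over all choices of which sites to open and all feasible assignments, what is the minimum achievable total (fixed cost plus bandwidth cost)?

247

Open {Site 2, Site 3, Site 5}; cheapest assignment that respects the capacities:
  Site 2 (cap 20, load 20): Z1, Z2 — cost 8×4 + 12×4 = 80
  Site 3 (cap 29, load 8): Z4 — cost 8×4 = 32
  Site 5 (cap 12, load 9): Z3, Z5 — cost 2×4 + 7×3 = 29
  Shipping 141, fixed 106 → total 247.
  Any other capacity-feasible assignment to {Site 2, Site 3, Site 5} ships for at least 141.
Compare {Site 2, Site 3}: its best feasible assignment gives total 249.
Compare {Site 2, Site 4, Site 5}: its best feasible assignment gives total 262.
Every other set of open sites that can feasibly serve all demand totals ≥ 249 even under its best assignment. Minimum: 247.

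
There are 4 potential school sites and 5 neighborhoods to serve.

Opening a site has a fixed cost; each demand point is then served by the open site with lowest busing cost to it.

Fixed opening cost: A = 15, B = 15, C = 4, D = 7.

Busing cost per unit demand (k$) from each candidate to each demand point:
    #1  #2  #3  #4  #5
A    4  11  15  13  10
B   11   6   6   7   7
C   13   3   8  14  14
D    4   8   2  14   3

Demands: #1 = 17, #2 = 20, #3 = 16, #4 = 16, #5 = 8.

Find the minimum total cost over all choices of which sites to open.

Open {B, C, D}: assign each demand point to its cheapest open site.
  #1→D 17×4=68, #2→C 20×3=60, #3→D 16×2=32, #4→B 16×7=112, #5→D 8×3=24
  busing cost 296, fixed 26 → total 322.
Compare {A, B, C, D}: busing cost 296 + fixed 41 = 337.
Compare {B, D}: busing cost 356 + fixed 22 = 378.
Compare {A, B, D}: busing cost 356 + fixed 37 = 393.
All other subsets cost ≥ 337. Minimum total cost: 322.

322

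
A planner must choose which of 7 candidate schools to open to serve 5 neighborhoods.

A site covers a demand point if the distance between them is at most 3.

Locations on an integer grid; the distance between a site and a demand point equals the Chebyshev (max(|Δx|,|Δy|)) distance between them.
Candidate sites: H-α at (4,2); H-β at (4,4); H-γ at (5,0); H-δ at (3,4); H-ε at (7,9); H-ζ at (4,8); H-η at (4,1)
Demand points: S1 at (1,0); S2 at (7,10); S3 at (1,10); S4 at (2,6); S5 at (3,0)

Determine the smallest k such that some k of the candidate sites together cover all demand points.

Coverage sets (demand points within 3 of each site):
  H-α: {S1, S5}
  H-β: {S4}
  H-γ: {S5}
  H-δ: {S4}
  H-ε: {S2}
  H-ζ: {S2, S3, S4}
  H-η: {S1, S5}
No single site covers all 5 demand points.
But {H-α, H-ζ} covers everything, so the minimum is 2.

2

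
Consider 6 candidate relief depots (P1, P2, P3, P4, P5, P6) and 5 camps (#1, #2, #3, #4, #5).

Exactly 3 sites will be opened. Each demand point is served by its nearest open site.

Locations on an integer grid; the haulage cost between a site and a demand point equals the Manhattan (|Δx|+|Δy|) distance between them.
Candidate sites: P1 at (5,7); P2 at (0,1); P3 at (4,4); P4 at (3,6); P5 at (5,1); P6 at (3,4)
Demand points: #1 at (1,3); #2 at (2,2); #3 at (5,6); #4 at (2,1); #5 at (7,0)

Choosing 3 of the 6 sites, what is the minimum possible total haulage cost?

12

Open {P1, P2, P5}.
  #1→P2 3, #2→P2 3, #3→P1 1, #4→P2 2, #5→P5 3  ⇒ total 12.
Compare {P1, P5, P6}: total 13.
Compare {P2, P4, P5}: total 13.
No size-3 selection does better; minimum is 12.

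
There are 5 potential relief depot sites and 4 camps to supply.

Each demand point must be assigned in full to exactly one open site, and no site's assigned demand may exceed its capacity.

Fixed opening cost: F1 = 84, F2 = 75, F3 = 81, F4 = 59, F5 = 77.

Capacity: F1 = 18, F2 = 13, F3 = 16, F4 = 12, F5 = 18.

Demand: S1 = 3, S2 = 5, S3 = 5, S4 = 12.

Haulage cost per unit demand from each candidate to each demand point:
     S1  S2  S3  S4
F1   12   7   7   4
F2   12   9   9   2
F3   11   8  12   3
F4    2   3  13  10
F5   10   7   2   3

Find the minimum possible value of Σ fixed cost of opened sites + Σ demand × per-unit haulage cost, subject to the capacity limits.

203

Open {F4, F5}; cheapest assignment that respects the capacities:
  F4 (cap 12, load 8): S1, S2 — cost 3×2 + 5×3 = 21
  F5 (cap 18, load 17): S3, S4 — cost 5×2 + 12×3 = 46
  Shipping 67, fixed 136 → total 203.
  Any other capacity-feasible assignment to {F4, F5} ships for at least 67.
Compare {F1, F4}: its best feasible assignment gives total 247.
Compare {F2, F5}: its best feasible assignment gives total 251.
Every other set of open sites that can feasibly serve all demand totals ≥ 247 even under its best assignment. Minimum: 203.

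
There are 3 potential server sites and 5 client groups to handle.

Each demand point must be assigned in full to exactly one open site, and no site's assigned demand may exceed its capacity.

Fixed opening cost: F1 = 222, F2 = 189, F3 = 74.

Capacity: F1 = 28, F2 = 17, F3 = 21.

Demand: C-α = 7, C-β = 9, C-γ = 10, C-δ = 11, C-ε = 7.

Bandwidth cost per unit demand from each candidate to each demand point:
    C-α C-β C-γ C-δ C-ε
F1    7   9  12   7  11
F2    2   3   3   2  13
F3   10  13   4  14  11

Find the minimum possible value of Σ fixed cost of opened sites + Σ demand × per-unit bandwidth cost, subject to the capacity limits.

Open {F1, F3}; cheapest assignment that respects the capacities:
  F1 (cap 28, load 27): C-α, C-β, C-δ — cost 7×7 + 9×9 + 11×7 = 207
  F3 (cap 21, load 17): C-γ, C-ε — cost 10×4 + 7×11 = 117
  Shipping 324, fixed 296 → total 620.
  Any other capacity-feasible assignment to {F1, F3} ships for at least 324.
Compare {F1, F2}: its best feasible assignment gives total 690.
Compare {F1, F2, F3}: its best feasible assignment gives total 720.
Every other set of open sites that can feasibly serve all demand totals ≥ 690 even under its best assignment. Minimum: 620.

620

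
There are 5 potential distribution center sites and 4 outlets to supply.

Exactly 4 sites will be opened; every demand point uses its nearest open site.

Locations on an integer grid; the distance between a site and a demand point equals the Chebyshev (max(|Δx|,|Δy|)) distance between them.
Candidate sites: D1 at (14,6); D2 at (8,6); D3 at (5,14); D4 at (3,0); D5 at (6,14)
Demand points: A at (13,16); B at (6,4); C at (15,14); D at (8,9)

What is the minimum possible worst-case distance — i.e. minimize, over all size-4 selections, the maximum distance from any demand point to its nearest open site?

8

Open {D1, D2, D3, D4}.
  Farthest demand point is A at distance 8 (to D3); all others are ≤ 8.
With {D1, D2, D3, D5} the worst case is 8.
With {D1, D2, D4, D5} the worst case is 8.
No size-4 selection achieves below 8.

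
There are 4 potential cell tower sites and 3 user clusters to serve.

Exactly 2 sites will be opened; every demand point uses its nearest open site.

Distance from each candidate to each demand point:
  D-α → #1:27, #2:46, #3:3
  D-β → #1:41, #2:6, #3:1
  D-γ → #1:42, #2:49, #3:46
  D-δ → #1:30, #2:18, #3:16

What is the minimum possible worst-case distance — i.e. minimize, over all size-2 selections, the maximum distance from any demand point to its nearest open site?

Open {D-α, D-β}.
  Farthest demand point is #1 at distance 27 (to D-α); all others are ≤ 27.
With {D-α, D-δ} the worst case is 27.
With {D-β, D-δ} the worst case is 30.
No size-2 selection achieves below 27.

27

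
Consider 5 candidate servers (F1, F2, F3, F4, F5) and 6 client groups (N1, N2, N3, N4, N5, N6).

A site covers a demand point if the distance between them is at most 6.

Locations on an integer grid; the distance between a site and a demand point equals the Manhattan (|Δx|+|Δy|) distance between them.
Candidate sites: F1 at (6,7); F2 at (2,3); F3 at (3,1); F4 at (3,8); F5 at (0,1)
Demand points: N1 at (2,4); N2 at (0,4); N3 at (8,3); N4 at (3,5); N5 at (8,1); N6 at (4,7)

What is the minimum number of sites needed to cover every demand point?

Coverage sets (demand points within 6 of each site):
  F1: {N3, N4, N6}
  F2: {N1, N2, N3, N4, N6}
  F3: {N1, N2, N4, N5}
  F4: {N1, N4, N6}
  F5: {N1, N2}
No single site covers all 6 demand points.
But {F1, F3} covers everything, so the minimum is 2.

2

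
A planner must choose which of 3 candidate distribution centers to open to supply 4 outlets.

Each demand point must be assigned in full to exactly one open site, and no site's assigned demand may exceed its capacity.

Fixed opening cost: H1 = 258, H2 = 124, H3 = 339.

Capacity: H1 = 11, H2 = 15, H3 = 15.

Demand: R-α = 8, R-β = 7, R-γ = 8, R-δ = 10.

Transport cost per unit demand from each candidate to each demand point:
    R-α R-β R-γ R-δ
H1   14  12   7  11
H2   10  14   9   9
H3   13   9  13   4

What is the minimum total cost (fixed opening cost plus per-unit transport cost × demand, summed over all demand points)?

995

Open {H1, H2, H3}; cheapest assignment that respects the capacities:
  H1 (cap 11, load 8): R-γ — cost 8×7 = 56
  H2 (cap 15, load 15): R-α, R-β — cost 8×10 + 7×14 = 178
  H3 (cap 15, load 10): R-δ — cost 10×4 = 40
  Shipping 274, fixed 721 → total 995.
  Any other capacity-feasible assignment to {H1, H2, H3} ships for at least 274.
Total demand is 33 and no other set of sites has combined capacity ≥ 33, so {H1, H2, H3} is the only feasible choice of open sites. Minimum: 995.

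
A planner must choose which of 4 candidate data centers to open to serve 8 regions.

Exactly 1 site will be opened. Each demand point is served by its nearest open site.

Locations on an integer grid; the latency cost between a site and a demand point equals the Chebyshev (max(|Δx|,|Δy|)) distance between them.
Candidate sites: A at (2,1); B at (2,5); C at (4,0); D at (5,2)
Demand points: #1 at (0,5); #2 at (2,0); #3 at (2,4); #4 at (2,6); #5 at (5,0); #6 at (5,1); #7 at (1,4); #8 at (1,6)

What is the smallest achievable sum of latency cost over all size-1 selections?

Open {B}.
  #1→B 2, #2→B 5, #3→B 1, #4→B 1, #5→B 5, #6→B 4, #7→B 1, #8→B 1  ⇒ total 20.
Compare {D}: total 26.
Compare {A}: total 27.
No size-1 selection does better; minimum is 20.

20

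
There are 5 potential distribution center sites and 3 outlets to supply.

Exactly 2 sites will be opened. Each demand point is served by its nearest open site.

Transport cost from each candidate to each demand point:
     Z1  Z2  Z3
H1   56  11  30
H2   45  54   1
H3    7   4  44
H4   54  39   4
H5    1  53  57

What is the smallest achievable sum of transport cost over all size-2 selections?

Open {H2, H3}.
  Z1→H3 7, Z2→H3 4, Z3→H2 1  ⇒ total 12.
Compare {H3, H4}: total 15.
Compare {H1, H3}: total 41.
No size-2 selection does better; minimum is 12.

12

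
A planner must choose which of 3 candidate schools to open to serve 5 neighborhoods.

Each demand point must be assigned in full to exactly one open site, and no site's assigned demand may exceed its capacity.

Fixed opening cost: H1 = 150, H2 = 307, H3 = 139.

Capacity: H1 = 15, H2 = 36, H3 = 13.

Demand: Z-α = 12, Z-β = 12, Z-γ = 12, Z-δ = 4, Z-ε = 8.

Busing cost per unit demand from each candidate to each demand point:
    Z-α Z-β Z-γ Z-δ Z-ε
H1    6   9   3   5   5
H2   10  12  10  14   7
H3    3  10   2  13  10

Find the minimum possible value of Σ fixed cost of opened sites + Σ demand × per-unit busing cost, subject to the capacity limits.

Open {H2, H3}; cheapest assignment that respects the capacities:
  H2 (cap 36, load 36): Z-α, Z-β, Z-δ, Z-ε — cost 12×10 + 12×12 + 4×14 + 8×7 = 376
  H3 (cap 13, load 12): Z-γ — cost 12×2 = 24
  Shipping 400, fixed 446 → total 846.
  Any other capacity-feasible assignment to {H2, H3} ships for at least 400.
Compare {H1, H2}: its best feasible assignment gives total 869.
Compare {H1, H2, H3}: its best feasible assignment gives total 924.
Every other set of open sites that can feasibly serve all demand totals ≥ 869 even under its best assignment. Minimum: 846.

846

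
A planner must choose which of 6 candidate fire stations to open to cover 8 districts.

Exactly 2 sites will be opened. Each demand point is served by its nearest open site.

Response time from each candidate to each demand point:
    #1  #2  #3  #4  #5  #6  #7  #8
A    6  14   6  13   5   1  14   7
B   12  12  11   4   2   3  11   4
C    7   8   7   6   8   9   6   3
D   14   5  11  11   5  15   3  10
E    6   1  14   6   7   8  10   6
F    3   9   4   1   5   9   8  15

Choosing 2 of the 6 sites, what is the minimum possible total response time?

Open {B, F}.
  #1→F 3, #2→F 9, #3→F 4, #4→F 1, #5→B 2, #6→B 3, #7→F 8, #8→B 4  ⇒ total 34.
Compare {E, F}: total 36.
Compare {A, F}: total 38.
No size-2 selection does better; minimum is 34.

34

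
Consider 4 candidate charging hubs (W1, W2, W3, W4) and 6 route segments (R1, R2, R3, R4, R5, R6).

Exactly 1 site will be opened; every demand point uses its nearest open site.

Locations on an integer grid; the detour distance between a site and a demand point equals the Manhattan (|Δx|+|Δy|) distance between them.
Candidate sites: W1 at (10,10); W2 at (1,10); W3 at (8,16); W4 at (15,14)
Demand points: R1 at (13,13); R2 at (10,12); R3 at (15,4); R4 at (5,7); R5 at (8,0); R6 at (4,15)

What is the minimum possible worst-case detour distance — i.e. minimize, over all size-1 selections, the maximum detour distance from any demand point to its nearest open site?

Open {W1}.
  Farthest demand point is R5 at detour distance 12 (to W1); all others are ≤ 12.
With {W3} the worst case is 19.
With {W2} the worst case is 20.
No size-1 selection achieves below 12.

12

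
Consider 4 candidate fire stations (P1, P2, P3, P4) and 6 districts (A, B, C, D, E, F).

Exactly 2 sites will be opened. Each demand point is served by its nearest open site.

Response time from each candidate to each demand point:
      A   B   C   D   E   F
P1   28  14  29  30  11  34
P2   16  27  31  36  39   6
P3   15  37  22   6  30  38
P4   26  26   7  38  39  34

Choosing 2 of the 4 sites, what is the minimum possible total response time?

Open {P1, P3}.
  A→P3 15, B→P1 14, C→P3 22, D→P3 6, E→P1 11, F→P1 34  ⇒ total 102.
Compare {P1, P2}: total 106.
Compare {P2, P3}: total 106.
No size-2 selection does better; minimum is 102.

102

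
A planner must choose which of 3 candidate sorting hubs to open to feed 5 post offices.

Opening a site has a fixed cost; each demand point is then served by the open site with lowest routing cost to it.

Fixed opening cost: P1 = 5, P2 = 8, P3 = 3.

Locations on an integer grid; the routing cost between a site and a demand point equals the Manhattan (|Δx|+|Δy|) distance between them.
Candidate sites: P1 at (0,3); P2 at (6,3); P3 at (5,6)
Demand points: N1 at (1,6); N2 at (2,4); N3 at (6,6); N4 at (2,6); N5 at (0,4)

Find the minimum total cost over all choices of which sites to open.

20

Open {P1, P3}: assign each demand point to its cheapest open site.
  N1→P1 4, N2→P1 3, N3→P3 1, N4→P3 3, N5→P1 1
  routing cost 12, fixed 8 → total 20.
Compare {P3}: routing cost 20 + fixed 3 = 23.
Compare {P1}: routing cost 22 + fixed 5 = 27.
Compare {P1, P2, P3}: routing cost 12 + fixed 16 = 28.
All other subsets cost ≥ 23. Minimum total cost: 20.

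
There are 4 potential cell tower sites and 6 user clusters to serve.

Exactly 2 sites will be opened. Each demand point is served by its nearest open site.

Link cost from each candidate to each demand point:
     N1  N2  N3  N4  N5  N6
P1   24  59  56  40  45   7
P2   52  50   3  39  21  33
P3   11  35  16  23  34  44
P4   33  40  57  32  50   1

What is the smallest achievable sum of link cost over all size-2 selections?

120

Open {P3, P4}.
  N1→P3 11, N2→P3 35, N3→P3 16, N4→P3 23, N5→P3 34, N6→P4 1  ⇒ total 120.
Compare {P1, P3}: total 126.
Compare {P2, P3}: total 126.
No size-2 selection does better; minimum is 120.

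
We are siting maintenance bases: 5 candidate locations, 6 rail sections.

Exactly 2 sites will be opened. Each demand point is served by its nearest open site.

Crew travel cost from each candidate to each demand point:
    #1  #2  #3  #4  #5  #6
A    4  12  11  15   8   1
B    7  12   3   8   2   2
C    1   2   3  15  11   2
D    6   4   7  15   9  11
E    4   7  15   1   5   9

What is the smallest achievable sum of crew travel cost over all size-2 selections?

Open {C, E}.
  #1→C 1, #2→C 2, #3→C 3, #4→E 1, #5→E 5, #6→C 2  ⇒ total 14.
Compare {B, C}: total 18.
Compare {B, E}: total 19.
No size-2 selection does better; minimum is 14.

14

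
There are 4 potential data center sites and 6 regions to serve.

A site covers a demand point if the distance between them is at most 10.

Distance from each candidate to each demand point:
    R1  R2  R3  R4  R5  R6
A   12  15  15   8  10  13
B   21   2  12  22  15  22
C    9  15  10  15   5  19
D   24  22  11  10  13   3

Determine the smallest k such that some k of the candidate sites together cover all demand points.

Coverage sets (demand points within 10 of each site):
  A: {R4, R5}
  B: {R2}
  C: {R1, R3, R5}
  D: {R4, R6}
No 2 sites suffice: every size-2 union leaves at least one demand point uncovered.
But {B, C, D} covers everything, so the minimum is 3.

3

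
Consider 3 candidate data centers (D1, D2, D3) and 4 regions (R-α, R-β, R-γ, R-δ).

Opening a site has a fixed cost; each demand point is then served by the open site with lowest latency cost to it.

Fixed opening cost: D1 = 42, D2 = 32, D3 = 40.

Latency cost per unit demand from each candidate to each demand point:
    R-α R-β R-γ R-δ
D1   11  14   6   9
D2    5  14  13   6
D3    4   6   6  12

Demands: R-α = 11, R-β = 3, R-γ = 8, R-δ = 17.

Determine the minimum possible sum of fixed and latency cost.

284

Open {D2, D3}: assign each demand point to its cheapest open site.
  R-α→D3 11×4=44, R-β→D3 3×6=18, R-γ→D3 8×6=48, R-δ→D2 17×6=102
  latency cost 212, fixed 72 → total 284.
Compare {D1, D2}: latency cost 247 + fixed 74 = 321.
Compare {D1, D2, D3}: latency cost 212 + fixed 114 = 326.
Compare {D2}: latency cost 303 + fixed 32 = 335.
All other subsets cost ≥ 321. Minimum total cost: 284.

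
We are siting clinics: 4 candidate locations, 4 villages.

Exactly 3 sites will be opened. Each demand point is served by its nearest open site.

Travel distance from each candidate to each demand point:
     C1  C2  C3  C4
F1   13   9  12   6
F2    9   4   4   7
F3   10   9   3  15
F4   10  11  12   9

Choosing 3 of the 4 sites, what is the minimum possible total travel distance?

22

Open {F1, F2, F3}.
  C1→F2 9, C2→F2 4, C3→F3 3, C4→F1 6  ⇒ total 22.
Compare {F1, F2, F4}: total 23.
Compare {F2, F3, F4}: total 23.
No size-3 selection does better; minimum is 22.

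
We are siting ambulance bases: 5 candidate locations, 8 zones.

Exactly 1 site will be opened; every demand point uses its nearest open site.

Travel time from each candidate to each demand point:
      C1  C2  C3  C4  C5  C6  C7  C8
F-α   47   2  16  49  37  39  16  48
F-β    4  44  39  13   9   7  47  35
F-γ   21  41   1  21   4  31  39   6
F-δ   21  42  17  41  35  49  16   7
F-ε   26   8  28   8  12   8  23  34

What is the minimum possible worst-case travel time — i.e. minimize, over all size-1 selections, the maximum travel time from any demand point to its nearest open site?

34

Open {F-ε}.
  Farthest demand point is C8 at travel time 34 (to F-ε); all others are ≤ 34.
With {F-γ} the worst case is 41.
With {F-β} the worst case is 47.
No size-1 selection achieves below 34.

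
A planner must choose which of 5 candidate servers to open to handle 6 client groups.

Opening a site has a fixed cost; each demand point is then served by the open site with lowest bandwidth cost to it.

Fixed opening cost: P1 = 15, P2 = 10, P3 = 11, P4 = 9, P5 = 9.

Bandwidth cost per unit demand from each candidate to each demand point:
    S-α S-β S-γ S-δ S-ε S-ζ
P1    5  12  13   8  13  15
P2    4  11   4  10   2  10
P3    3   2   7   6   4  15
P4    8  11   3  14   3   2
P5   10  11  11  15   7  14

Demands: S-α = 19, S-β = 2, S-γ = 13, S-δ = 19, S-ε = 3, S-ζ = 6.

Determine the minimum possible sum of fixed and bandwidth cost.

255

Open {P3, P4}: assign each demand point to its cheapest open site.
  S-α→P3 19×3=57, S-β→P3 2×2=4, S-γ→P4 13×3=39, S-δ→P3 19×6=114, S-ε→P4 3×3=9, S-ζ→P4 6×2=12
  bandwidth cost 235, fixed 20 → total 255.
Compare {P2, P3, P4}: bandwidth cost 232 + fixed 30 = 262.
Compare {P3, P4, P5}: bandwidth cost 235 + fixed 29 = 264.
Compare {P1, P3, P4}: bandwidth cost 235 + fixed 35 = 270.
All other subsets cost ≥ 262. Minimum total cost: 255.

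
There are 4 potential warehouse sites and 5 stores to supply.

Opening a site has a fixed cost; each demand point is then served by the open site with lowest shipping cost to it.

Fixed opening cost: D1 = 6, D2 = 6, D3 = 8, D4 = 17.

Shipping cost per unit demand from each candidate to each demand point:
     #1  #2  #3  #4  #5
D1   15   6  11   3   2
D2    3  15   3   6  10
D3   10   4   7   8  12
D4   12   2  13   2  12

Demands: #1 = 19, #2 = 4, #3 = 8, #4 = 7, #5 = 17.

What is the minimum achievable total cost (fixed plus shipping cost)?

166

Open {D1, D2, D4}: assign each demand point to its cheapest open site.
  #1→D2 19×3=57, #2→D4 4×2=8, #3→D2 8×3=24, #4→D4 7×2=14, #5→D1 17×2=34
  shipping cost 137, fixed 29 → total 166.
Compare {D1, D2}: shipping cost 160 + fixed 12 = 172.
Compare {D1, D2, D3}: shipping cost 152 + fixed 20 = 172.
Compare {D1, D2, D3, D4}: shipping cost 137 + fixed 37 = 174.
All other subsets cost ≥ 172. Minimum total cost: 166.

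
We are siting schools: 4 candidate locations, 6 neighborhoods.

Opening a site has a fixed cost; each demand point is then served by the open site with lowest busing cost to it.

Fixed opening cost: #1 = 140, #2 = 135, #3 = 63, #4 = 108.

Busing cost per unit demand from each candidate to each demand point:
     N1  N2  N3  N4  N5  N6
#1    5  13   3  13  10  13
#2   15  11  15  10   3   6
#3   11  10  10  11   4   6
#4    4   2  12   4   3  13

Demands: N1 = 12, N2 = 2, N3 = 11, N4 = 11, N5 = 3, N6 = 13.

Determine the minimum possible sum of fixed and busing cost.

464

Open {#3, #4}: assign each demand point to its cheapest open site.
  N1→#4 12×4=48, N2→#4 2×2=4, N3→#3 11×10=110, N4→#4 11×4=44, N5→#4 3×3=9, N6→#3 13×6=78
  busing cost 293, fixed 171 → total 464.
Compare {#4}: busing cost 406 + fixed 108 = 514.
Compare {#1, #3}: busing cost 324 + fixed 203 = 527.
Compare {#1, #3, #4}: busing cost 216 + fixed 311 = 527.
All other subsets cost ≥ 514. Minimum total cost: 464.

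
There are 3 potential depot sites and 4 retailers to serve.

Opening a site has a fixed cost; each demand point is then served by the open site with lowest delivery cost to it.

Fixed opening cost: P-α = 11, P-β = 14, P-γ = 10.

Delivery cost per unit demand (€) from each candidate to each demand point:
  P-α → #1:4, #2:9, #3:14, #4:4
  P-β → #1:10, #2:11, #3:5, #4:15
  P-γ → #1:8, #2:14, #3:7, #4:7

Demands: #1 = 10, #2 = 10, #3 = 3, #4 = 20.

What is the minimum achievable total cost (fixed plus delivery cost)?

250

Open {P-α, P-β}: assign each demand point to its cheapest open site.
  #1→P-α 10×4=40, #2→P-α 10×9=90, #3→P-β 3×5=15, #4→P-α 20×4=80
  delivery cost 225, fixed 25 → total 250.
Compare {P-α, P-γ}: delivery cost 231 + fixed 21 = 252.
Compare {P-α, P-β, P-γ}: delivery cost 225 + fixed 35 = 260.
Compare {P-α}: delivery cost 252 + fixed 11 = 263.
All other subsets cost ≥ 252. Minimum total cost: 250.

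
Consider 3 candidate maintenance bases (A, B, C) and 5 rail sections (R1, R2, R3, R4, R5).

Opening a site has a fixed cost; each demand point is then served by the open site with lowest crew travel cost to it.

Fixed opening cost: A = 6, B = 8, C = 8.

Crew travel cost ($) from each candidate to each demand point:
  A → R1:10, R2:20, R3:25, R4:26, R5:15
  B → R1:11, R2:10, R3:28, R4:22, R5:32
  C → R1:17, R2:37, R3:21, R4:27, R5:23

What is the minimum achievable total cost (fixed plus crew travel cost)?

96

Open {A, B}: assign each demand point to its cheapest open site.
  R1→A 10, R2→B 10, R3→A 25, R4→B 22, R5→A 15
  crew travel cost 82, fixed 14 → total 96.
Compare {A, B, C}: crew travel cost 78 + fixed 22 = 100.
Compare {A}: crew travel cost 96 + fixed 6 = 102.
Compare {B, C}: crew travel cost 87 + fixed 16 = 103.
All other subsets cost ≥ 100. Minimum total cost: 96.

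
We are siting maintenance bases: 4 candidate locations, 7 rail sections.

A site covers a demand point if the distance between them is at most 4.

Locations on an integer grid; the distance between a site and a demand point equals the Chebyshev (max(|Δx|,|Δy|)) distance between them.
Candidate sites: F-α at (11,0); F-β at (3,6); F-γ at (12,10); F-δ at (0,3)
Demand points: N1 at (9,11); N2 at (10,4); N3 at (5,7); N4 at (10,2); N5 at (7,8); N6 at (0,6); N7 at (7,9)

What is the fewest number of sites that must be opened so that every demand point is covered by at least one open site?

3

Coverage sets (demand points within 4 of each site):
  F-α: {N2, N4}
  F-β: {N3, N5, N6, N7}
  F-γ: {N1}
  F-δ: {N6}
No 2 sites suffice: every size-2 union leaves at least one demand point uncovered.
But {F-α, F-β, F-γ} covers everything, so the minimum is 3.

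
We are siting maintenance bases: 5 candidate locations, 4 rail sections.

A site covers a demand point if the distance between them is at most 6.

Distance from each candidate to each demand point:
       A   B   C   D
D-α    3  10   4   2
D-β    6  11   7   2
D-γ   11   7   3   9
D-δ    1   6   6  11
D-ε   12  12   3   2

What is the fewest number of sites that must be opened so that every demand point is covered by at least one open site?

Coverage sets (demand points within 6 of each site):
  D-α: {A, C, D}
  D-β: {A, D}
  D-γ: {C}
  D-δ: {A, B, C}
  D-ε: {C, D}
No single site covers all 4 demand points.
But {D-α, D-δ} covers everything, so the minimum is 2.

2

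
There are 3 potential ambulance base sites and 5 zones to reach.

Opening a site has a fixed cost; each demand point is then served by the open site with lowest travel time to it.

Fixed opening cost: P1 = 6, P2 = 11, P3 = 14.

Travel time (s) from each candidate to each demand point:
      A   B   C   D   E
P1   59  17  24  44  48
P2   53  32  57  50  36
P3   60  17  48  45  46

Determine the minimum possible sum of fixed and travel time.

Open {P1, P2}: assign each demand point to its cheapest open site.
  A→P2 53, B→P1 17, C→P1 24, D→P1 44, E→P2 36
  travel time 174, fixed 17 → total 191.
Compare {P1}: travel time 192 + fixed 6 = 198.
Compare {P1, P2, P3}: travel time 174 + fixed 31 = 205.
Compare {P1, P3}: travel time 190 + fixed 20 = 210.
All other subsets cost ≥ 198. Minimum total cost: 191.

191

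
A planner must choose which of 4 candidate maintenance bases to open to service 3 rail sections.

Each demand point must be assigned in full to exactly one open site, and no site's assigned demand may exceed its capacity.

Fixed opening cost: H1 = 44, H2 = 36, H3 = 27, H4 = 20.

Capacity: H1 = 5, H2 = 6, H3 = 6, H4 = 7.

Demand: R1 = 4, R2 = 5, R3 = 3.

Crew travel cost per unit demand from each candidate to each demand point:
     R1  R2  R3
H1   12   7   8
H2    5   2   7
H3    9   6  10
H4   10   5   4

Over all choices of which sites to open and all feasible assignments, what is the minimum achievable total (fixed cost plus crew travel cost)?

118

Open {H2, H4}; cheapest assignment that respects the capacities:
  H2 (cap 6, load 5): R2 — cost 5×2 = 10
  H4 (cap 7, load 7): R1, R3 — cost 4×10 + 3×4 = 52
  Shipping 62, fixed 56 → total 118.
  Any other capacity-feasible assignment to {H2, H4} ships for at least 62.
Compare {H3, H4}: its best feasible assignment gives total 129.
Compare {H2, H3, H4}: its best feasible assignment gives total 141.
Every other set of open sites that can feasibly serve all demand totals ≥ 129 even under its best assignment. Minimum: 118.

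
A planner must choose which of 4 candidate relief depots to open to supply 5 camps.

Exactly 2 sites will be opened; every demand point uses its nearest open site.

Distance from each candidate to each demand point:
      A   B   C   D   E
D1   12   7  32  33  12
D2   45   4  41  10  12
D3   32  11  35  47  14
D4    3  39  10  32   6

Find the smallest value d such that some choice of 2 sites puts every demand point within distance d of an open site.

Open {D2, D4}.
  Farthest demand point is C at distance 10 (to D4); all others are ≤ 10.
With {D1, D2} the worst case is 32.
With {D1, D4} the worst case is 32.
No size-2 selection achieves below 10.

10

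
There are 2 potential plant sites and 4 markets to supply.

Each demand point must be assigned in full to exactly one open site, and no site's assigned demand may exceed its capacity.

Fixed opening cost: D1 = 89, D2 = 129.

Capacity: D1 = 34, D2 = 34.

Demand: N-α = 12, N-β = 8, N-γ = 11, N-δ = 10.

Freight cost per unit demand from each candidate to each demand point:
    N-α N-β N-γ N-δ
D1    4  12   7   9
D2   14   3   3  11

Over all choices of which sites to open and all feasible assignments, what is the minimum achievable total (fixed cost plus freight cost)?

413

Open {D1, D2}; cheapest assignment that respects the capacities:
  D1 (cap 34, load 22): N-α, N-δ — cost 12×4 + 10×9 = 138
  D2 (cap 34, load 19): N-β, N-γ — cost 8×3 + 11×3 = 57
  Shipping 195, fixed 218 → total 413.
  Any other capacity-feasible assignment to {D1, D2} ships for at least 195.
Total demand is 41 and no other set of sites has combined capacity ≥ 41, so {D1, D2} is the only feasible choice of open sites. Minimum: 413.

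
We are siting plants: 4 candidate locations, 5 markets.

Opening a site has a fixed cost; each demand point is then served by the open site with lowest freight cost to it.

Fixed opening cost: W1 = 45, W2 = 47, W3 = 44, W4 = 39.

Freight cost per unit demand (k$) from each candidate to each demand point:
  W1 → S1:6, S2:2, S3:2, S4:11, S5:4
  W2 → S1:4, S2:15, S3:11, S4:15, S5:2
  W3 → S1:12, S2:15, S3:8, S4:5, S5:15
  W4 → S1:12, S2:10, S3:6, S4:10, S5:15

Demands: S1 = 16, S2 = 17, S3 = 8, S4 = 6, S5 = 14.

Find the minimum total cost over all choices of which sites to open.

Open {W1, W2}: assign each demand point to its cheapest open site.
  S1→W2 16×4=64, S2→W1 17×2=34, S3→W1 8×2=16, S4→W1 6×11=66, S5→W2 14×2=28
  freight cost 208, fixed 92 → total 300.
Compare {W1, W2, W3}: freight cost 172 + fixed 136 = 308.
Compare {W1}: freight cost 268 + fixed 45 = 313.
Compare {W1, W3}: freight cost 232 + fixed 89 = 321.
All other subsets cost ≥ 308. Minimum total cost: 300.

300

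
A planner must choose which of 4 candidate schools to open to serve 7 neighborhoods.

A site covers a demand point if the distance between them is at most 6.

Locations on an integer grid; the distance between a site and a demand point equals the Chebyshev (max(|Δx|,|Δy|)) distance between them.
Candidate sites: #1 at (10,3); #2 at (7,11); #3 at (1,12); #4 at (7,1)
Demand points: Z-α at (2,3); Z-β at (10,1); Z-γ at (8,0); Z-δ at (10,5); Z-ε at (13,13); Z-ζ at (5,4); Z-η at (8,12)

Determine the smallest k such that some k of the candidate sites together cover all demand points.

2

Coverage sets (demand points within 6 of each site):
  #1: {Z-β, Z-γ, Z-δ, Z-ζ}
  #2: {Z-δ, Z-ε, Z-η}
  #3: {}
  #4: {Z-α, Z-β, Z-γ, Z-δ, Z-ζ}
No single site covers all 7 demand points.
But {#2, #4} covers everything, so the minimum is 2.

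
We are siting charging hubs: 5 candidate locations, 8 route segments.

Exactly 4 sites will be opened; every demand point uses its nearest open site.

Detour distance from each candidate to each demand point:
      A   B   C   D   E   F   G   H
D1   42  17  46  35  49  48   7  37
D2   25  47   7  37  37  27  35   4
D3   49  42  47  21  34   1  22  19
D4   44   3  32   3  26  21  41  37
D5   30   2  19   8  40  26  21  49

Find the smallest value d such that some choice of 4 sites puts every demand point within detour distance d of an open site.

26

Open {D1, D2, D3, D4}.
  Farthest demand point is E at detour distance 26 (to D4); all others are ≤ 26.
With {D1, D2, D4, D5} the worst case is 26.
With {D2, D3, D4, D5} the worst case is 26.
No size-4 selection achieves below 26.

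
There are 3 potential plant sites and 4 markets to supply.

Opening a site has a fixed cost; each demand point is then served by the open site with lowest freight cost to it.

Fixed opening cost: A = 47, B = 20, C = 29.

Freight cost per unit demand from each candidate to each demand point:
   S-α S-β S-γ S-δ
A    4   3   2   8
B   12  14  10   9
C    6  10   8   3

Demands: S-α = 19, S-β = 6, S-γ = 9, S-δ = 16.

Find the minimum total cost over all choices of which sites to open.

Open {A, C}: assign each demand point to its cheapest open site.
  S-α→A 19×4=76, S-β→A 6×3=18, S-γ→A 9×2=18, S-δ→C 16×3=48
  freight cost 160, fixed 76 → total 236.
Compare {A, B, C}: freight cost 160 + fixed 96 = 256.
Compare {A}: freight cost 240 + fixed 47 = 287.
Compare {A, B}: freight cost 240 + fixed 67 = 307.
All other subsets cost ≥ 256. Minimum total cost: 236.

236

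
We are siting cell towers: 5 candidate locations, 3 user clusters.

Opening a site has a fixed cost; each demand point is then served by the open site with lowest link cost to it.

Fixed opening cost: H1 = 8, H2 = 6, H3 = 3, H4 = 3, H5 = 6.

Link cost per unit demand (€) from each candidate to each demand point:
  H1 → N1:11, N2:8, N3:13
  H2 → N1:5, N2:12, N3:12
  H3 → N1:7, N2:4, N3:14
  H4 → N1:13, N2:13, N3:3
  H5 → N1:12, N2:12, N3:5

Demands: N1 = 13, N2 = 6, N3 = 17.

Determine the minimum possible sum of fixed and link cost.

Open {H2, H3, H4}: assign each demand point to its cheapest open site.
  N1→H2 13×5=65, N2→H3 6×4=24, N3→H4 17×3=51
  link cost 140, fixed 12 → total 152.
Compare {H2, H3, H4, H5}: link cost 140 + fixed 18 = 158.
Compare {H1, H2, H3, H4}: link cost 140 + fixed 20 = 160.
Compare {H1, H2, H3, H4, H5}: link cost 140 + fixed 26 = 166.
All other subsets cost ≥ 158. Minimum total cost: 152.

152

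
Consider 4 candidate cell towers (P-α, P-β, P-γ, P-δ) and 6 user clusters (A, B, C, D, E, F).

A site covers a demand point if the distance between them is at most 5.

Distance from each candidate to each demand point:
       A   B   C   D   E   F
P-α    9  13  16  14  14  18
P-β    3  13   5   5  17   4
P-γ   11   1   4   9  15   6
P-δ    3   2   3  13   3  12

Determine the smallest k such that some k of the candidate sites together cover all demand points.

2

Coverage sets (demand points within 5 of each site):
  P-α: {}
  P-β: {A, C, D, F}
  P-γ: {B, C}
  P-δ: {A, B, C, E}
No single site covers all 6 demand points.
But {P-β, P-δ} covers everything, so the minimum is 2.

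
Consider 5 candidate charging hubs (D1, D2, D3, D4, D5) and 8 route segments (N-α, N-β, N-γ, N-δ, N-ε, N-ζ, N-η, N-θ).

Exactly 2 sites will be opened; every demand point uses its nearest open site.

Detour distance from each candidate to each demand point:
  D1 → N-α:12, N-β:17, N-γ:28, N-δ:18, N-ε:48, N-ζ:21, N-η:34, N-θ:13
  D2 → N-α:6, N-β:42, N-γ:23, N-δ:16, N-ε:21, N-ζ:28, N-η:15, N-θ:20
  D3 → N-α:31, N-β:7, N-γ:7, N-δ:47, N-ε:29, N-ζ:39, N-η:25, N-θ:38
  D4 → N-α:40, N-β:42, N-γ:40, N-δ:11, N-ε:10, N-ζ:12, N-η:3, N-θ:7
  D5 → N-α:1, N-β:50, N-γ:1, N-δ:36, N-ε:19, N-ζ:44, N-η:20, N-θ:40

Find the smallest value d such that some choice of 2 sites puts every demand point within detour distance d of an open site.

21

Open {D1, D5}.
  Farthest demand point is N-ζ at detour distance 21 (to D1); all others are ≤ 21.
With {D1, D2} the worst case is 23.
With {D1, D4} the worst case is 28.
No size-2 selection achieves below 21.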